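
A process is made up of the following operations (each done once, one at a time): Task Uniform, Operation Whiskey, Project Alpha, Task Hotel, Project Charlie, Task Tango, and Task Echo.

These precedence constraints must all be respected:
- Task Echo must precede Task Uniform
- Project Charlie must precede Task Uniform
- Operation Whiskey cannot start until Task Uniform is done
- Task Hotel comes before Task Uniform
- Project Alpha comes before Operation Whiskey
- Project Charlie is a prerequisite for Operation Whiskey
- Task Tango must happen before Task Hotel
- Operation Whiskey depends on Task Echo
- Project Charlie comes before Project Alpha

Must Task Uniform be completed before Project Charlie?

No

The constraints actually force Project Charlie before Task Uniform (via Project Charlie → Task Uniform), not the other way around.
So Task Uniform does not have to come before Project Charlie — it cannot.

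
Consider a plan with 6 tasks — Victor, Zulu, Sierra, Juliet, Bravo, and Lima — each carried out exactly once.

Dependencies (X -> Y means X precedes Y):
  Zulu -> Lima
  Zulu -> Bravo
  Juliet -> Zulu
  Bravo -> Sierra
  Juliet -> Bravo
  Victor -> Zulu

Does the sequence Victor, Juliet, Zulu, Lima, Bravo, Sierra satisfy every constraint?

Yes

Going through the constraints one by one, each required predecessor appears earlier in the sequence than its dependent — e.g. Juliet (position 2) is before Bravo (position 5), as required.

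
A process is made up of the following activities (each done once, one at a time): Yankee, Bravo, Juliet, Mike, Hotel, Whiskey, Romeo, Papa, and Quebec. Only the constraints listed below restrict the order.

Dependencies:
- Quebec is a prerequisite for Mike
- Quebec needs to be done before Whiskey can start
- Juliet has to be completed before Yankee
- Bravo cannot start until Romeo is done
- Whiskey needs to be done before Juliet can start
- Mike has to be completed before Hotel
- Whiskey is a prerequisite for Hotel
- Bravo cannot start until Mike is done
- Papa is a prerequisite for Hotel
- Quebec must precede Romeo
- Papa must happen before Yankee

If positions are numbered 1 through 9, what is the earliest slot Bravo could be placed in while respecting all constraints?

Working backwards through the constraints from Bravo, its full set of required predecessors is Mike, Romeo, Quebec — 3 of them.
So at minimum 3 activities come before Bravo, putting Bravo no earlier than position 4. That position is achievable by scheduling exactly those predecessors first.

4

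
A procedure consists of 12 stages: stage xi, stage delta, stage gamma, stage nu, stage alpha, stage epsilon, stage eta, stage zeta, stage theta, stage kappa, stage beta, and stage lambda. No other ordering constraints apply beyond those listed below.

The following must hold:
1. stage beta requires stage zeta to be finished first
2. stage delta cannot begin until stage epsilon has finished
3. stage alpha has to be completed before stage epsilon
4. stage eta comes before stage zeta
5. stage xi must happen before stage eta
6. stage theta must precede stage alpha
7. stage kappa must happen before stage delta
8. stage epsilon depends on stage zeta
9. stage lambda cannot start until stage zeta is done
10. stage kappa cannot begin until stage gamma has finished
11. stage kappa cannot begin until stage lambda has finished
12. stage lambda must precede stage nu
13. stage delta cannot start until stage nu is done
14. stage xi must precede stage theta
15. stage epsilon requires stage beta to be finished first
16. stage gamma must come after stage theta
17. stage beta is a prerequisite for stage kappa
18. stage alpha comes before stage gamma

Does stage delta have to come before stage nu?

There is a chain stage nu → stage delta, which puts stage nu before stage delta.
So stage delta does not have to come before stage nu — it cannot.

No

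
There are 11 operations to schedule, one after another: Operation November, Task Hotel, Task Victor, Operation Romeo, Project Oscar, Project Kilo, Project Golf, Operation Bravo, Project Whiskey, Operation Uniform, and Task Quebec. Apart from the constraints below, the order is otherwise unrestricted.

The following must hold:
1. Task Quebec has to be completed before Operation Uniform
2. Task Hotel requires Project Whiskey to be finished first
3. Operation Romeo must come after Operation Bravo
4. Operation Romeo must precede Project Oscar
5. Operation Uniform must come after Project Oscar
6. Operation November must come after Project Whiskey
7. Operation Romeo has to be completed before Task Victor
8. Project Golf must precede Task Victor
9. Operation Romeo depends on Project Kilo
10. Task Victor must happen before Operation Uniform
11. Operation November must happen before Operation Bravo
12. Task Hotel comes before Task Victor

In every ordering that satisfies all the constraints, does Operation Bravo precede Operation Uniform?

Tracing the constraints gives a chain: Operation Bravo → Operation Romeo → Task Victor → Operation Uniform.
So Operation Bravo must precede Operation Uniform in any valid ordering.

Yes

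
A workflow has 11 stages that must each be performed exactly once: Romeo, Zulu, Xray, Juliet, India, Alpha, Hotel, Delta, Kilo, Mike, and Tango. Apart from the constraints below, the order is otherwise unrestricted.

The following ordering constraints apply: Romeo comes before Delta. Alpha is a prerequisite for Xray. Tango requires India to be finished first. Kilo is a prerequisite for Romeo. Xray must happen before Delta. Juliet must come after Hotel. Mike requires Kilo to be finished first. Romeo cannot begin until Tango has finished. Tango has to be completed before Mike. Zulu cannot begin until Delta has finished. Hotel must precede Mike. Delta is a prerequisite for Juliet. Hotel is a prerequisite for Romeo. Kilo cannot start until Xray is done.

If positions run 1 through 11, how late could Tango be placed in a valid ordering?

6

The stages that are forced after Tango, directly or by a chain of constraints, are Romeo, Zulu, Juliet, Delta, Mike. That's 5 stages.
So at least 5 stages follow Tango, putting Tango no later than position 6. That position is achievable by scheduling everything else first.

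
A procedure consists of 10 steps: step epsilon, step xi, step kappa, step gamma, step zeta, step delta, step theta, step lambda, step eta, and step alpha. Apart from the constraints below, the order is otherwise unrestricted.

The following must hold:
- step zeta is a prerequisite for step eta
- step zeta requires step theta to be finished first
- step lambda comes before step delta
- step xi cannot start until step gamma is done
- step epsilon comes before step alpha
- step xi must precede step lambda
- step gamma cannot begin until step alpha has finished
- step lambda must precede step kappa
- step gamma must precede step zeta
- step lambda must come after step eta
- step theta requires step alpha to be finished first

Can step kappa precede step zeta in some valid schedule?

The constraints give a chain step zeta → step eta → step lambda → step kappa, which forces step zeta before step kappa.
Hence step kappa can never be scheduled before step zeta.

No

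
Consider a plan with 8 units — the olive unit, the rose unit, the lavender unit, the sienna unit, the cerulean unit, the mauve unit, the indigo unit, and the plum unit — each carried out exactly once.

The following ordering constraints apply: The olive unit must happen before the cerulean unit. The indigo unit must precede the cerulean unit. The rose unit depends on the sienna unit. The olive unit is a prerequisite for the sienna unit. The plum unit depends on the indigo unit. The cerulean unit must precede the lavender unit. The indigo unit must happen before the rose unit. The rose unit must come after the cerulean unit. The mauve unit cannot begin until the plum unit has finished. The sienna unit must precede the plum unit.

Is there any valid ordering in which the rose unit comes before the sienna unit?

No

Following the sienna unit → the rose unit, the sienna unit must precede the rose unit in every valid ordering.
Hence the rose unit can never be scheduled before the sienna unit.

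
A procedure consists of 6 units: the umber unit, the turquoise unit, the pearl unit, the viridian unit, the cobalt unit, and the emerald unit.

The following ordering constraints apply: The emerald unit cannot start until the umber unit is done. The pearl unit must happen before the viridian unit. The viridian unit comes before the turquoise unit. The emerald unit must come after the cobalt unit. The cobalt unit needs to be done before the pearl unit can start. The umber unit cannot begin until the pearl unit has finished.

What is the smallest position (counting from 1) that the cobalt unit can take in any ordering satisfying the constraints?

No constraint forces any other unit before the cobalt unit, so it can be placed first.

1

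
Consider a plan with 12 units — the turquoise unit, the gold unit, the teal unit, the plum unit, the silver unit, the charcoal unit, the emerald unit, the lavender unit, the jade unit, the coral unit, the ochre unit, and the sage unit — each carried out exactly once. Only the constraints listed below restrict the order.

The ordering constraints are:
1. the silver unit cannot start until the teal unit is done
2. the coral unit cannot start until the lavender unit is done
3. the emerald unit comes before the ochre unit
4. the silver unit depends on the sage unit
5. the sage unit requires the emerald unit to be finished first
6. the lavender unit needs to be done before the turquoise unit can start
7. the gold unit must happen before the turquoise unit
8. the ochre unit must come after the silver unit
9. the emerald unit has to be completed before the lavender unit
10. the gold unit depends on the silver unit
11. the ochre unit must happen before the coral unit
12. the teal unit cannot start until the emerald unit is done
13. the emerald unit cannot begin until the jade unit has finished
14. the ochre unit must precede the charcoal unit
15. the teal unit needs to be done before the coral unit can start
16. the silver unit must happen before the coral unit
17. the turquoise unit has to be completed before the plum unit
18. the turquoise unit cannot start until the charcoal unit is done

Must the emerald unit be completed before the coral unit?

Yes

Following the dependencies: the emerald unit → the teal unit → the coral unit.
That forces the emerald unit before the coral unit in every valid schedule.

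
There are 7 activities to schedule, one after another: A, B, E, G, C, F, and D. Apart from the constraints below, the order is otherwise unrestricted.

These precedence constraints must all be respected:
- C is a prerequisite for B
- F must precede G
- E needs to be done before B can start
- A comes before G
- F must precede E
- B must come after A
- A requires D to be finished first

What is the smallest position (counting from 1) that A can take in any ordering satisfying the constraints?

2

Working backwards through the constraints from A, its only required predecessor is D.
With 1 mandatory predecessor, the earliest A can sit is position 1+1 = 2, and placing just that one first achieves it.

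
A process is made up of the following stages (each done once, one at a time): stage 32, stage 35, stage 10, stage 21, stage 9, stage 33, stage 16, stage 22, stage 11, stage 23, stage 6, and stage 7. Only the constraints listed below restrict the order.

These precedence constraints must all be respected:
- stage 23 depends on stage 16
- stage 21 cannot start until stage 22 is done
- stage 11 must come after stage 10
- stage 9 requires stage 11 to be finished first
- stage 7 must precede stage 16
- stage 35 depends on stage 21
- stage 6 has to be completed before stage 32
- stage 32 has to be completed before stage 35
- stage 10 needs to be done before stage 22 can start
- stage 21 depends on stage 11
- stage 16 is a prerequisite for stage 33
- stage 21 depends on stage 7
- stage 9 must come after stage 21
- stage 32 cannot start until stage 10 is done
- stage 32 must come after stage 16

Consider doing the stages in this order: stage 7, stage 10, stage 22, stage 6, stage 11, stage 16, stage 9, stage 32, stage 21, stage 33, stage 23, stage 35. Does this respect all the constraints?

No

Here stage 21 comes after stage 9.
That contradicts the constraint that stage 21 must precede stage 9.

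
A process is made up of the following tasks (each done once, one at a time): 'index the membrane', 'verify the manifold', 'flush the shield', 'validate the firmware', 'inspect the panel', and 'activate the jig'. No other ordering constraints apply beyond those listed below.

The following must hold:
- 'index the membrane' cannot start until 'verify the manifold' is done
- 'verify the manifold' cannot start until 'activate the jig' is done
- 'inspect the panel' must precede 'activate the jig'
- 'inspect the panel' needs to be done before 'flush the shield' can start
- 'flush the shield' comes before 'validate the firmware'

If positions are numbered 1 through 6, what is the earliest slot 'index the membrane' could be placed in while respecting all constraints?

Working backwards through the constraints from 'index the membrane', its full set of required predecessors is 'verify the manifold', 'inspect the panel', 'activate the jig' — 3 of them.
So at minimum 3 tasks come before 'index the membrane', putting 'index the membrane' no earlier than position 4. That position is achievable by scheduling exactly those predecessors first.

4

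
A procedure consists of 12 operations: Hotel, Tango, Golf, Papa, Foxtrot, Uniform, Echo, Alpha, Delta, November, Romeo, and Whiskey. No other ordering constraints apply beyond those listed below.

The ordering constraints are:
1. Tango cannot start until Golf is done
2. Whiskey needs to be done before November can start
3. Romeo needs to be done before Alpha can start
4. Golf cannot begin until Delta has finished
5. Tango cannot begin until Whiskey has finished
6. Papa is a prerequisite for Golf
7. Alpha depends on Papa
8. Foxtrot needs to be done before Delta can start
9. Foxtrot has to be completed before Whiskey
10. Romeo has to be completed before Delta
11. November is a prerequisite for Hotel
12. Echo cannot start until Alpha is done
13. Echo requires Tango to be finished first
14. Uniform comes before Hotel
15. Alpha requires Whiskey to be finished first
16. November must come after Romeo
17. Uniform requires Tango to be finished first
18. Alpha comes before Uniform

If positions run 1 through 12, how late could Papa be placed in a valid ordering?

The operations that are forced after Papa, directly or by a chain of constraints, are Hotel, Tango, Golf, Uniform, Echo, Alpha. That's 6 operations.
So at least 6 operations follow Papa, putting Papa no later than position 6. That position is achievable by scheduling everything else first.

6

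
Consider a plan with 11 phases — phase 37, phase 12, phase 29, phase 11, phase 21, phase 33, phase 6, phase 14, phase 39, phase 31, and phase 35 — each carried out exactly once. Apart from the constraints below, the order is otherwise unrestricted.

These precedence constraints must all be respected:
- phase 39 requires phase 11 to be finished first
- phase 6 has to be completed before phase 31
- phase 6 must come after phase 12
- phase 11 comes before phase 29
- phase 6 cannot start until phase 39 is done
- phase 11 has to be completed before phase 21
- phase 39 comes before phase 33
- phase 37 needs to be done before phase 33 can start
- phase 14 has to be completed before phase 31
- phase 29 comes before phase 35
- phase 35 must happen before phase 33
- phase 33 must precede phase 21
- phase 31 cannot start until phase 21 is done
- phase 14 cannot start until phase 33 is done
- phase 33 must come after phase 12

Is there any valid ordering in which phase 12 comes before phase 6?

Phase 12 is actually forced before phase 6 by the constraints, so certainly some valid ordering has phase 12 first.

Yes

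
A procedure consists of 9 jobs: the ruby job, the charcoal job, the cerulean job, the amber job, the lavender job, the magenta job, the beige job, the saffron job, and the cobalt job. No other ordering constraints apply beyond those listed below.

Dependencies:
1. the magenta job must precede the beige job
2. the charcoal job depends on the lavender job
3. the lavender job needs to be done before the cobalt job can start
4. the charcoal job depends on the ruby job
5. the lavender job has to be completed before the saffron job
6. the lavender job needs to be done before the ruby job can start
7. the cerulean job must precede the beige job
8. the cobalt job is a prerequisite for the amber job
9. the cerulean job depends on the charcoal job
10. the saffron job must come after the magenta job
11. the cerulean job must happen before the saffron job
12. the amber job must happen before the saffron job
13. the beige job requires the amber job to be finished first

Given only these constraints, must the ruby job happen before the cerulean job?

Yes

Following the dependencies: the ruby job → the charcoal job → the cerulean job.
That forces the ruby job before the cerulean job in every valid schedule.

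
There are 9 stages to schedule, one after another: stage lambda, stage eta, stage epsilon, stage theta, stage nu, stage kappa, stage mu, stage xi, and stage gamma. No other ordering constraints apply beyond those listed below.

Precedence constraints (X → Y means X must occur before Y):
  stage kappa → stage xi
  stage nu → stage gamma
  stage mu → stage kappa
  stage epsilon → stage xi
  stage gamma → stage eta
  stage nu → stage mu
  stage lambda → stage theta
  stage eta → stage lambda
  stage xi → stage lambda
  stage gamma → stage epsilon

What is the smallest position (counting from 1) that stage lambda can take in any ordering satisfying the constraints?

8

The stages that are forced before stage lambda, directly or transitively, are stage eta, stage epsilon, stage nu, stage kappa, stage mu, stage xi, stage gamma. That's 7 stages.
So at minimum 7 stages come before stage lambda, putting stage lambda no earlier than position 8. That position is achievable by scheduling exactly those predecessors first.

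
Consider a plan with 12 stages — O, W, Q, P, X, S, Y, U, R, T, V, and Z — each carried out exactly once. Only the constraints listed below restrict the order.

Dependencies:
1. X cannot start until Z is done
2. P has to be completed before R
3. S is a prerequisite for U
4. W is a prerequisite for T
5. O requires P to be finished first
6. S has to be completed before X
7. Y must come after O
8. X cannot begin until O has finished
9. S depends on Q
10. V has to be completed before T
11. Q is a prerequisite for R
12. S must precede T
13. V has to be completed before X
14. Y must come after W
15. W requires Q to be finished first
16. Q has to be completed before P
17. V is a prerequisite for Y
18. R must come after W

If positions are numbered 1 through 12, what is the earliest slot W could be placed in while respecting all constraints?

The only stage forced before W (directly or transitively) is Q.
With 1 mandatory predecessor, the earliest W can sit is position 1+1 = 2, and placing just that one first achieves it.

2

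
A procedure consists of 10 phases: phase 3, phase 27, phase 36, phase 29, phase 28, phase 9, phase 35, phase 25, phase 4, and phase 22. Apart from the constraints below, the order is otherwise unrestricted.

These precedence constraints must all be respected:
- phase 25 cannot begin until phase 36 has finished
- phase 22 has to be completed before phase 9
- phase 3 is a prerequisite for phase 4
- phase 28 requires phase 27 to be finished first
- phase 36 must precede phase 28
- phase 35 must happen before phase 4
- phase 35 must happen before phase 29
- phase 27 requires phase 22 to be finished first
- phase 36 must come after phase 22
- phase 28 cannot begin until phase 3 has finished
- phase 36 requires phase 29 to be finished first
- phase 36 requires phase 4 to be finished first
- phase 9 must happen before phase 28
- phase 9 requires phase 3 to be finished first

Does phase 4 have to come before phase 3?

No

The constraints actually force phase 3 before phase 4 (via phase 3 → phase 4), not the other way around.
So phase 4 never precedes phase 3.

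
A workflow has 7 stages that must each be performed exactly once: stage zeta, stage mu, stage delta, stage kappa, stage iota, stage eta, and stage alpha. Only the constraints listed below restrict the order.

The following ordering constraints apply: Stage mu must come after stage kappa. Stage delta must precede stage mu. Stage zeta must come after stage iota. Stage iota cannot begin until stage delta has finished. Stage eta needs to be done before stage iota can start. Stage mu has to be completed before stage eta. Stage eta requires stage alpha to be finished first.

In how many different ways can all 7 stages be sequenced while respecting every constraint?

3 stages have no prerequisites (stage delta, stage kappa, stage alpha), so any of them could come first.
Enumerating by repeatedly choosing an available stage (one whose prerequisites are all placed) gives 8 distinct complete orderings.

8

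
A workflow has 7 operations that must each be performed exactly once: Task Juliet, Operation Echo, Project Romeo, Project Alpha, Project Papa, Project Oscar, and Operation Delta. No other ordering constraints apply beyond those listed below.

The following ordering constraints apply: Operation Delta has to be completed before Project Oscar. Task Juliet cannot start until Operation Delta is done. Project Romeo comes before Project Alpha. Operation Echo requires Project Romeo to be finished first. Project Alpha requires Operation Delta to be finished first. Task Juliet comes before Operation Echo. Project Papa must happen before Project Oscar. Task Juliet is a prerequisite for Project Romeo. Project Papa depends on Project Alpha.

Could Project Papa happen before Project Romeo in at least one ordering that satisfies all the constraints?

The constraints give a chain Project Romeo → Project Alpha → Project Papa, which forces Project Romeo before Project Papa.
So no valid ordering can have Project Papa before Project Romeo.

No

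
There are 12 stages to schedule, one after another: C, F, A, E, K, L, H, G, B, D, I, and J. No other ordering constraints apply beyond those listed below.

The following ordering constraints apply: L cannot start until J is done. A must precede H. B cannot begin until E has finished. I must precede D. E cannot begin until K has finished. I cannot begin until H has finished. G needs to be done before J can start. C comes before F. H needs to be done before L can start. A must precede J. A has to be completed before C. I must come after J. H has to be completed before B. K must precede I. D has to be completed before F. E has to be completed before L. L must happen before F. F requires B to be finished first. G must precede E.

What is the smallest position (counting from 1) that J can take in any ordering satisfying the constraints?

Working backwards through the constraints from J, its full set of required predecessors is A, G — 2 of them.
With 2 mandatory predecessors, the earliest J can sit is position 2+1 = 3, and placing just those 2 first achieves it.

3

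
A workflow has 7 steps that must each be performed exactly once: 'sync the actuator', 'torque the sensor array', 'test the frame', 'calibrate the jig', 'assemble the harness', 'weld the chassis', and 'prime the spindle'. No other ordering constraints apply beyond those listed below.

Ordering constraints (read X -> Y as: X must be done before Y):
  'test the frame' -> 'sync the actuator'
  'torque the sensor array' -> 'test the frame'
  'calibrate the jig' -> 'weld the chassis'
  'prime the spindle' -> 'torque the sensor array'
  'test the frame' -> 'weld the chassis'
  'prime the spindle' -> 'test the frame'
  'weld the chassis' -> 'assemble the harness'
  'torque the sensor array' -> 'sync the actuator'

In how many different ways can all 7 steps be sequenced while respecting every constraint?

2 steps have no prerequisites ('calibrate the jig', 'prime the spindle'), so any of them could come first.
Counting all ways to extend the partial order to a total order gives 13.

13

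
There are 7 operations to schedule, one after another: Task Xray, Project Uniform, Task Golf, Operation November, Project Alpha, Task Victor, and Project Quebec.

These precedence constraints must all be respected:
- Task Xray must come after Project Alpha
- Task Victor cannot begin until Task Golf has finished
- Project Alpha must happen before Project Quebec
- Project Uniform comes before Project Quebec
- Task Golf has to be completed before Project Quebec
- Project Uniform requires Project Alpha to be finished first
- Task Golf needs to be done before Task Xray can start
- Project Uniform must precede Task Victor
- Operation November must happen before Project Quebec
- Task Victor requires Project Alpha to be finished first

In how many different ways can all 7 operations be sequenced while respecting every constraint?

3 operations have no prerequisites (Task Golf, Operation November, Project Alpha), so any of them could come first.
Counting all ways to extend the partial order to a total order gives 112.

112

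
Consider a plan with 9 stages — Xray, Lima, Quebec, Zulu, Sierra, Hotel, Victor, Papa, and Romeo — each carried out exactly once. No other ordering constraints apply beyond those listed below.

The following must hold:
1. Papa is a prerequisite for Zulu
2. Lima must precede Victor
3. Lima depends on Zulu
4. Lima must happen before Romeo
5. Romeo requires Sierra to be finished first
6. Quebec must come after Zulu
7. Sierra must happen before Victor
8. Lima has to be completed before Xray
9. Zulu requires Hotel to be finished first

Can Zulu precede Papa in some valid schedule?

The constraints give a chain Papa → Zulu, which forces Papa before Zulu.
Hence Zulu can never be scheduled before Papa.

No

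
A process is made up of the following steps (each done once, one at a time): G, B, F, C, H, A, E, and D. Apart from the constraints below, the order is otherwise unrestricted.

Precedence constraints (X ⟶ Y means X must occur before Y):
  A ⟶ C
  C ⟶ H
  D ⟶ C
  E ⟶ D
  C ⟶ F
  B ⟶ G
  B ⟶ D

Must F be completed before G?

No chain of constraints connects F to G in either direction.
So F can come before G or after — it is not forced.

No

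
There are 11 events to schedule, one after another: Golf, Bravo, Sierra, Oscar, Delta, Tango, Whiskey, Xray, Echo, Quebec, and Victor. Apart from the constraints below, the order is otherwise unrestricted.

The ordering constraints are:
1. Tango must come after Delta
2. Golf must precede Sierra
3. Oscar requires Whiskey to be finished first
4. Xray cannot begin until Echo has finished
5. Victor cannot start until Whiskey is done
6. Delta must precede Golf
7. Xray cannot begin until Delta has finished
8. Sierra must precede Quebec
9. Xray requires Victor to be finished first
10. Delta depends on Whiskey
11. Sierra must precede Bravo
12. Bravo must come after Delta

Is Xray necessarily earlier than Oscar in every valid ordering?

Nothing in the constraints links Xray and Oscar; they are unordered relative to each other.
So Xray can come before Oscar or after — it is not forced.

No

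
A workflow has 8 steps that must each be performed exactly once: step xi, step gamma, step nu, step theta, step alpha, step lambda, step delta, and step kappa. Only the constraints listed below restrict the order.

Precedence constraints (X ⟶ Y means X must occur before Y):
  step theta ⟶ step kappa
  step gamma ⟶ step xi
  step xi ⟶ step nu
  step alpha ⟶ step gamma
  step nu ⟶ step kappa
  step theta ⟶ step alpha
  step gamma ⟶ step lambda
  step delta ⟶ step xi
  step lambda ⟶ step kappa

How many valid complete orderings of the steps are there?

13

The steps with no prerequisites are step theta, step delta; any of them can be placed first.
Enumerating by repeatedly choosing an available step (one whose prerequisites are all placed) gives 13 distinct complete orderings.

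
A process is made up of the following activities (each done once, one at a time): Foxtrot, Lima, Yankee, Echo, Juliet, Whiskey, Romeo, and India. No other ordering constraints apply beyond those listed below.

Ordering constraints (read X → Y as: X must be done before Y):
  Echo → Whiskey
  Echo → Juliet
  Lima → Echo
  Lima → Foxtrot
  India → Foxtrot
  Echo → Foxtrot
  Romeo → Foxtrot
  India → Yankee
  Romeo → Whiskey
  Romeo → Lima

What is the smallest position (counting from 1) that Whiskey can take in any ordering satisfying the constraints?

Every activity that must precede Whiskey has to come before it. Tracing all chains that end at Whiskey, those activities are: Lima, Echo, Romeo — 3 in total.
With 3 mandatory predecessors, the earliest Whiskey can sit is position 3+1 = 4, and placing just those 3 first achieves it.

4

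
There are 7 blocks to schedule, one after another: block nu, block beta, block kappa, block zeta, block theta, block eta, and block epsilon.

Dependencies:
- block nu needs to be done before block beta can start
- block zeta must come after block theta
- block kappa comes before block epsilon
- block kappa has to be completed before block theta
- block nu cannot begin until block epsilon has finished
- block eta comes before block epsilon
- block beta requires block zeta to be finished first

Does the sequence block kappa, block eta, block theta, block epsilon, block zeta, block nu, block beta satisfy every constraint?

Yes

Every stated constraint is respected: block kappa sits at position 1, ahead of block epsilon at position 4, and each of the other listed pairs likewise has the predecessor earlier in the sequence.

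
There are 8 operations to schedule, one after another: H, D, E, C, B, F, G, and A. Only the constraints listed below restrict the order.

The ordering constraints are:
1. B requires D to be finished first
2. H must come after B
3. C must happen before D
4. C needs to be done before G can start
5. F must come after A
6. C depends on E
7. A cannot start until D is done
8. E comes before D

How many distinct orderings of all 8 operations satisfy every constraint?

E is the only operation with nothing required before it, so every ordering starts there.
Systematically extending each partial ordering one operation at a time and counting, there are 36 complete orderings.

36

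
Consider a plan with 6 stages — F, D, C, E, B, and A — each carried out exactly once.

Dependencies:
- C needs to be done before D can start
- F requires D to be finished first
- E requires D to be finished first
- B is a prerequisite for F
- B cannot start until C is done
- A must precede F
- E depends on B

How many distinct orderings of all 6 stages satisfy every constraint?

2 stages have no prerequisites (C, A), so any of them could come first.
Systematically extending each partial ordering one stage at a time and counting, there are 18 complete orderings.

18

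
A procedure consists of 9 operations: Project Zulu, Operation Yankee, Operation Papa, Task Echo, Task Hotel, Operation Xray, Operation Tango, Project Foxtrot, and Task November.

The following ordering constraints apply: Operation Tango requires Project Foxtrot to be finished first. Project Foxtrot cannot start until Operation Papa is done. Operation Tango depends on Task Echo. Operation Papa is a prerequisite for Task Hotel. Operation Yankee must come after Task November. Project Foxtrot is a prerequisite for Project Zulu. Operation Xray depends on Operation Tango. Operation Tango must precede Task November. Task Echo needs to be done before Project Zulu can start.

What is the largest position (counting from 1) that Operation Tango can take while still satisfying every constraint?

6

Every operation that must follow Operation Tango has to come after it. Tracing all chains starting from Operation Tango, those operations are: Operation Yankee, Operation Xray, Task November — 3 in total.
With 3 mandatory successors out of 9 operations total, the latest slot for Operation Tango is 9−3 = 6, and it's reachable by doing all non-successors before Operation Tango.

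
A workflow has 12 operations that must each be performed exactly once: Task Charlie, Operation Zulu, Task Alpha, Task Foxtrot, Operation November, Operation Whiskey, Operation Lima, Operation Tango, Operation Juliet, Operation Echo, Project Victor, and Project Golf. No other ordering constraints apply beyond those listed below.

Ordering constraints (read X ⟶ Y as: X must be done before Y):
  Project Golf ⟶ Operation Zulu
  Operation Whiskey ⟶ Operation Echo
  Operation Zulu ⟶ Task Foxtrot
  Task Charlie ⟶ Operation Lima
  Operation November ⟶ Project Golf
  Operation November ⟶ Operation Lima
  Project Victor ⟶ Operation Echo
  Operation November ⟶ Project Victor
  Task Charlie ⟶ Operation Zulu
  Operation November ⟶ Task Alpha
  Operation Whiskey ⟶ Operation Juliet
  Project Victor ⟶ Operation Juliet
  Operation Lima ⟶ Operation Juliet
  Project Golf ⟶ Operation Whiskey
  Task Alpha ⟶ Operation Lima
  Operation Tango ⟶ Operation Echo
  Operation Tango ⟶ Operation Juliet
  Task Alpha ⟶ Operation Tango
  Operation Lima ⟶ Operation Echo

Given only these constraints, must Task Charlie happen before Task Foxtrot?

Yes

Following the dependencies: Task Charlie → Operation Zulu → Task Foxtrot.
That forces Task Charlie before Task Foxtrot in every valid schedule.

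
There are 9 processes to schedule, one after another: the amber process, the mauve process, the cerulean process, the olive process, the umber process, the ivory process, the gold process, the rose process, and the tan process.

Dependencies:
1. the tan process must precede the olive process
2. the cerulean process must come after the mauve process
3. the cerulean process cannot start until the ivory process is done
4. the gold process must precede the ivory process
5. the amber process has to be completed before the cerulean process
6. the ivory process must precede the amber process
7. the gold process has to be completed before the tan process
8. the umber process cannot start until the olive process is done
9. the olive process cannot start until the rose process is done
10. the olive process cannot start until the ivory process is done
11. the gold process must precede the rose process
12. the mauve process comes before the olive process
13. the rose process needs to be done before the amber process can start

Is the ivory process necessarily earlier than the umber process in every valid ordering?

Yes

There is a constraint chain the ivory process → the olive process → the umber process.
That forces the ivory process before the umber process in every valid schedule.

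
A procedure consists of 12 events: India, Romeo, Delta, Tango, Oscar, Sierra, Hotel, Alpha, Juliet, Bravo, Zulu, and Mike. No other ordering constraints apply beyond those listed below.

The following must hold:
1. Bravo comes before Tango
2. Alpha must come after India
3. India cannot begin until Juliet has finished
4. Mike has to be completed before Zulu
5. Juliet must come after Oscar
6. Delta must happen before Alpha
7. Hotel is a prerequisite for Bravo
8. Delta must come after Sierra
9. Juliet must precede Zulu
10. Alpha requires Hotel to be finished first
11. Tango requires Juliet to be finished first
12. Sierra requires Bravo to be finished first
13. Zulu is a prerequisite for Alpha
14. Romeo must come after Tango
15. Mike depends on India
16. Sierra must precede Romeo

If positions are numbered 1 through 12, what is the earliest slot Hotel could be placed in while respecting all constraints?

Nothing is required before Hotel; it can be the very first event.

1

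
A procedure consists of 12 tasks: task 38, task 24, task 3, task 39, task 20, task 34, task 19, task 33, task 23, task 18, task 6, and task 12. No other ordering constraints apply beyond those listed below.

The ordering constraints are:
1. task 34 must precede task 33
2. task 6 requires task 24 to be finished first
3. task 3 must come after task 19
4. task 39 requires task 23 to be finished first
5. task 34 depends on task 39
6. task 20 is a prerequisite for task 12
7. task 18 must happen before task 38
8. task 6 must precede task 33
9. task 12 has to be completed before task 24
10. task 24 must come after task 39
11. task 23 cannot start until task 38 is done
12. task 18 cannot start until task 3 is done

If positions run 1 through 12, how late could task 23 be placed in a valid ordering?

7

Every task that must follow task 23 has to come after it. Tracing all chains starting from task 23, those tasks are: task 24, task 39, task 34, task 33, task 6 — 5 in total.
With 5 mandatory successors out of 12 tasks total, the latest slot for task 23 is 12−5 = 7, and it's reachable by doing all non-successors before task 23.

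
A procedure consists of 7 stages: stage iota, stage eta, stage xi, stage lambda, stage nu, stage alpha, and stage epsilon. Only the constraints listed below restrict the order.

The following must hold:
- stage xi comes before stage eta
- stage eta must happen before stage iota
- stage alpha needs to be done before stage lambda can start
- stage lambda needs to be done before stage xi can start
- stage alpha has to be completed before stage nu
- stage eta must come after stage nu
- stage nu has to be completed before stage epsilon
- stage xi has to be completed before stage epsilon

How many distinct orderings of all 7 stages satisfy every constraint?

Stage alpha is the only stage with nothing required before it, so every ordering starts there.
Counting all ways to extend the partial order to a total order gives 9.

9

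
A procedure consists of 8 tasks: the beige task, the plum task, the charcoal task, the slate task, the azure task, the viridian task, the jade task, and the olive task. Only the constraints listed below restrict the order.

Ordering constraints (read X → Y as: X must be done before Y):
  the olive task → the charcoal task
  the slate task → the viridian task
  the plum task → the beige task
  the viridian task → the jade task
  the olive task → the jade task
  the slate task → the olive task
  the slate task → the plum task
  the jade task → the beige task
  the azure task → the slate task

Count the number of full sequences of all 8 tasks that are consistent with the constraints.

33

The azure task is the only task with nothing required before it, so every ordering starts there.
Systematically extending each partial ordering one task at a time and counting, there are 33 complete orderings.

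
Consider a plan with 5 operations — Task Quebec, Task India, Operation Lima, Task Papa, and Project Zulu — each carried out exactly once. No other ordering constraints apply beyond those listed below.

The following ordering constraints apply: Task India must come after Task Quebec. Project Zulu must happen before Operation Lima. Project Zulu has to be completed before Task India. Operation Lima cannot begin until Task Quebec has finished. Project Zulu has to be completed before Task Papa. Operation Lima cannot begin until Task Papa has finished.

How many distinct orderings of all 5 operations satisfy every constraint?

The operations with no prerequisites are Task Quebec, Project Zulu; any of them can be placed first.
Enumerating by repeatedly choosing an available operation (one whose prerequisites are all placed) gives 8 distinct complete orderings.

8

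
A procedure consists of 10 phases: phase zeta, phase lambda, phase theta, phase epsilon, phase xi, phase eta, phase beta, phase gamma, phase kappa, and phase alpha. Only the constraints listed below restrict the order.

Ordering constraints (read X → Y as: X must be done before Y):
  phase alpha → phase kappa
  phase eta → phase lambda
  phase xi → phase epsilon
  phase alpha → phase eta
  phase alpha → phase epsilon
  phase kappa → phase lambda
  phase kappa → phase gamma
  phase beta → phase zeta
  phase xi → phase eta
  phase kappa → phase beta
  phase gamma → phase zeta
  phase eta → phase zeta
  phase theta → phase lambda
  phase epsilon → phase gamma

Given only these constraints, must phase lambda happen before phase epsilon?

Phase lambda and phase epsilon are not related by any chain of constraints.
A valid ordering placing phase epsilon before phase lambda exists, so the answer is no.

No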